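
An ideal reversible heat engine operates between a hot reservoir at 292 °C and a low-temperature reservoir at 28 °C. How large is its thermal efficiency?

T_H = 292 °C → 292 + 273.15 = 565.15 K.
T_C = 28 °C → 28 + 273.15 = 301.15 K.
The Carnot efficiency is η = 1 − T_C/T_H = 1 − 301.15/565.15 = 0.467.

η ≈ 0.467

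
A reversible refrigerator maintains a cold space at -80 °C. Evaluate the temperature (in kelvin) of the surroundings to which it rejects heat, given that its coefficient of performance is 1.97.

T_H ≈ 291 K

T_C = -80 °C → -80 + 273.15 = 193.15 K.
COP_R = T_C/(T_H − T_C) ⇒ T_H = T_C·(1 + 1/COP_R) = 193.15 × (1 + 1/1.97) = 291 K.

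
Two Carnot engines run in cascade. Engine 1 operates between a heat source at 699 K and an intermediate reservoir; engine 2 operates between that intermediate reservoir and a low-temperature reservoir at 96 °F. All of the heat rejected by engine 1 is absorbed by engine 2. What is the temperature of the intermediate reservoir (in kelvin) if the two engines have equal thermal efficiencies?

T_C = 96 °F → (96 − 32) × 5/9 = 35.56 °C = 308.71 K.
Equal efficiencies require 1 − T_m/T_H = 1 − T_C/T_m, i.e. T_m/T_H = T_C/T_m, so T_m = √(T_H·T_C) = √(699.00 × 308.71) = 465 K.

T_m ≈ 465 K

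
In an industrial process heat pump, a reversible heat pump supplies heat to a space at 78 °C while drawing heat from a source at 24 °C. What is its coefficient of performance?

T_H = 78 °C → 78 + 273.15 = 351.15 K.
T_C = 24 °C → 24 + 273.15 = 297.15 K.
The Carnot heat-pump COP is COP_HP = T_H/(T_H − T_C) = 351.15/(351.15 − 297.15) = 6.50.

COP_HP ≈ 6.50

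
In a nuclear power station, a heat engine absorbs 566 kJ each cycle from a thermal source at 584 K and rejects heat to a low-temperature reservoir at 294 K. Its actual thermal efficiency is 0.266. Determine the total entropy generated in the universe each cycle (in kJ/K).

W = η·Q_H = 0.266 × 566 = 150.6 kJ, so Q_C = Q_H − W = 415.4 kJ.
Entropy balance on the reservoirs: −Q_H/T_H = -0.9692 kJ/K, +Q_C/T_C = 1.413 kJ/K.
ΔS_univ = −Q_H/T_H + Q_C/T_C = 0.444 kJ/K (> 0, since η = 0.266 < η_Carnot = 0.497).

ΔS_univ ≈ 0.444 kJ/K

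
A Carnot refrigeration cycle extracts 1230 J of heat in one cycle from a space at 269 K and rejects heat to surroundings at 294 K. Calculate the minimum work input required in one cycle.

W_in ≈ 114.3 J

For a reversible refrigerator, COP_R = T_C/(T_H − T_C) = 269.00/25.00 = 10.7600.
W = Q_C/COP_R = 1230/10.7600 = 114.3 J.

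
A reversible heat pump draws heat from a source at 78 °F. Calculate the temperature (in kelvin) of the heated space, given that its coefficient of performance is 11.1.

T_C = 78 °F → (78 − 32) × 5/9 = 25.56 °C = 298.71 K.
COP_HP = T_H/(T_H − T_C) ⇒ T_H = T_C·COP_HP/(COP_HP − 1) = 298.71 × 11.1/(11.1 − 1) = 328 K.

T_H ≈ 328 K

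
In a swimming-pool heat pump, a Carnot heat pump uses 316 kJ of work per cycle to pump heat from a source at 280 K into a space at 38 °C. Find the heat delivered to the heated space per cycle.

Q_H ≈ 3160 kJ

T_H = 38 °C → 38 + 273.15 = 311.15 K.
The Carnot heat-pump COP is COP_HP = T_H/(T_H − T_C) = 311.15/31.15 = 9.9888.
Q_H = COP_HP · W = 9.9888 × 316 = 3160 kJ.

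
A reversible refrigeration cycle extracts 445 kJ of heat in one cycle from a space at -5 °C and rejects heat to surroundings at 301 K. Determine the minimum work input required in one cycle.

W_in ≈ 54.52 kJ

T_C = -5 °C → -5 + 273.15 = 268.15 K.
The reversible coefficient of performance is COP_R = T_C/(T_H − T_C) = 268.15/32.85 = 8.1629.
W = Q_C/COP_R = 445/8.1629 = 54.52 kJ.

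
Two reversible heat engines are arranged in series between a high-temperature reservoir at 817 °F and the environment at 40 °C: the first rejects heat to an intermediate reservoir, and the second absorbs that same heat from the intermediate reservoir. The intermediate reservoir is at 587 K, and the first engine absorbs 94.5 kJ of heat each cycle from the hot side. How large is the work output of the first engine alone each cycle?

T_H = 817 °F → (817 − 32) × 5/9 = 436.11 °C = 709.26 K.
T_C = 40 °C → 40 + 273.15 = 313.15 K.
First-stage efficiency η₁ = 1 − T_m/T_H = 1 − 587.00/709.26 = 0.1724.
W₁ = η₁·Q_H = 0.1724 × 94.5 = 16.3 kJ.

W₁ ≈ 16.3 kJ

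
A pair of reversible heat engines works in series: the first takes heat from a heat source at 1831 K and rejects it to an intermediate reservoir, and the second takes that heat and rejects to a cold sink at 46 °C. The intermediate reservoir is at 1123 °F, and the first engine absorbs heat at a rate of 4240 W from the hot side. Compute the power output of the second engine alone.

T_C = 46 °C → 46 + 273.15 = 319.15 K.
T_m = 1123 °F → (1123 − 32) × 5/9 = 606.11 °C = 879.26 K.
Heat entering the second stage: Q_m = Q_H·(T_m/T_H) = 4240 × 879.26/1831.00 = 2040 W.
Second-stage efficiency η₂ = 1 − T_C/T_m = 1 − 319.15/879.26 = 0.6370, so W₂ = η₂·Q_m = 1300 W.

Ẇ₂ ≈ 1300 W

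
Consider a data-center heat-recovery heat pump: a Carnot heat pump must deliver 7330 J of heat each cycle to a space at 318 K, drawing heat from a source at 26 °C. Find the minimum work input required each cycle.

T_C = 26 °C → 26 + 273.15 = 299.15 K.
For a reversible heat pump, COP_HP = T_H/(T_H − T_C) = 318.00/18.85 = 16.8700.
W = Q_H/COP_HP = 7330/16.8700 = 434.5 J.

W_in ≈ 434.5 J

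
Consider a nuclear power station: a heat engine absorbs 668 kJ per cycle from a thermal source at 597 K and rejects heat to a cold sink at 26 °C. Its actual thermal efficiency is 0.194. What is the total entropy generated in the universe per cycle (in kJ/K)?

ΔS_univ ≈ 0.6809 kJ/K

T_C = 26 °C → 26 + 273.15 = 299.15 K.
W = η·Q_H = 0.194 × 668 = 129.6 kJ, so Q_C = Q_H − W = 538.4 kJ.
Entropy balance on the reservoirs: −Q_H/T_H = -1.119 kJ/K, +Q_C/T_C = 1.800 kJ/K.
ΔS_univ = −Q_H/T_H + Q_C/T_C = 0.6809 kJ/K (> 0, since η = 0.194 < η_Carnot = 0.499).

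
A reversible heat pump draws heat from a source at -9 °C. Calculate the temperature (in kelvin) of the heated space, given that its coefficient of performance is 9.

T_H ≈ 297.2 K

T_C = -9 °C → -9 + 273.15 = 264.15 K.
COP_HP = T_H/(T_H − T_C) ⇒ T_H = T_C·COP_HP/(COP_HP − 1) = 264.15 × 9/(9 − 1) = 297.2 K.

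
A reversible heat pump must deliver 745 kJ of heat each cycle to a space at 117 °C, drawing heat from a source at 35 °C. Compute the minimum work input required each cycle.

W_in ≈ 156.6 kJ

T_H = 117 °C → 117 + 273.15 = 390.15 K.
T_C = 35 °C → 35 + 273.15 = 308.15 K.
The Carnot heat-pump COP is COP_HP = T_H/(T_H − T_C) = 390.15/82.00 = 4.7579.
W = Q_H/COP_HP = 745/4.7579 = 156.6 kJ.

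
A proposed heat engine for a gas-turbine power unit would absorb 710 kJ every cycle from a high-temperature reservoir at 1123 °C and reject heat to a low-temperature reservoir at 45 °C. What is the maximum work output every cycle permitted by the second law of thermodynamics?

W_max ≈ 548.2 kJ

T_H = 1123 °C → 1123 + 273.15 = 1396.15 K.
T_C = 45 °C → 45 + 273.15 = 318.15 K.
By the Carnot theorem, η_max = 1 − T_C/T_H = 1 − 318.15/1396.15 = 0.7721.
W_max = η_max · Q_H = 0.7721 × 710 = 548.2 kJ.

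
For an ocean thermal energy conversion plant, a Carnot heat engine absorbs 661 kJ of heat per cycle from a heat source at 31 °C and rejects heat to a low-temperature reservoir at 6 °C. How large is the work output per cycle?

W ≈ 54.33 kJ

T_H = 31 °C → 31 + 273.15 = 304.15 K.
T_C = 6 °C → 6 + 273.15 = 279.15 K.
Carnot efficiency: η = 1 − T_C/T_H = 1 − 279.15/304.15 = 0.0822.
W = η·Q_H = 0.0822 × 661 = 54.33 kJ.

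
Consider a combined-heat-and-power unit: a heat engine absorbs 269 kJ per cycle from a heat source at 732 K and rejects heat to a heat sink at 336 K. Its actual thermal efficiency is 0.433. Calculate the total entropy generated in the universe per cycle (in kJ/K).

W = η·Q_H = 0.433 × 269 = 116.5 kJ, so Q_C = Q_H − W = 152.5 kJ.
Reservoir entropy changes: ΔS_H = −Q_H/T_H = −269/732.00 = -0.3675 kJ/K and ΔS_C = +Q_C/T_C = 152.5/336.00 = 0.4539 kJ/K.
ΔS_univ = −Q_H/T_H + Q_C/T_C = 0.0865 kJ/K (> 0, since η = 0.433 < η_Carnot = 0.541).

ΔS_univ ≈ 0.0865 kJ/K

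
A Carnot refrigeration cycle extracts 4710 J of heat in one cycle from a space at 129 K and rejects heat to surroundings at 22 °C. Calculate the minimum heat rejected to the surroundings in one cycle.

T_H = 22 °C → 22 + 273.15 = 295.15 K.
For a reversible cycle Q_H/Q_C = T_H/T_C, so Q_H = Q_C·T_H/T_C = 4710 × 295.15/129.00 = 10800 J.

Q_H ≈ 10800 J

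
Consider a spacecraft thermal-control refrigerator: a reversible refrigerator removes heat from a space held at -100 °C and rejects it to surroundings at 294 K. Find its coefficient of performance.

T_C = -100 °C → -100 + 273.15 = 173.15 K.
COP_R = T_C/(T_H − T_C) = 173.15/(294.00 − 173.15) = 1.43.

COP_R ≈ 1.43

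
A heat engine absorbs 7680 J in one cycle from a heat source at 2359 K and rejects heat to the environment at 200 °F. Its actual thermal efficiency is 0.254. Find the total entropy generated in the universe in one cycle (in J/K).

ΔS_univ ≈ 12.4 J/K

T_C = 200 °F → (200 − 32) × 5/9 = 93.33 °C = 366.48 K.
W = η·Q_H = 0.254 × 7680 = 1951 J, so Q_C = Q_H − W = 5729 J.
The hot reservoir loses entropy Q_H/T_H = 7680/2359.00 = 3.256 J/K; the cold reservoir gains Q_C/T_C = 5729/366.48 = 15.63 J/K.
ΔS_univ = −Q_H/T_H + Q_C/T_C = 12.4 J/K (> 0, since η = 0.254 < η_Carnot = 0.845).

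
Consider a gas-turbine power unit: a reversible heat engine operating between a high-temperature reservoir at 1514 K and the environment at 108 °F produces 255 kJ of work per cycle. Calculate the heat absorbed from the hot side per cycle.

T_C = 108 °F → (108 − 32) × 5/9 = 42.22 °C = 315.37 K.
Since the cycle is reversible, η = 1 − T_C/T_H = 1 − 315.37/1514.00 = 0.7917.
Q_H = W/η = 255/0.7917 = 322.1 kJ.

Q_H ≈ 322.1 kJ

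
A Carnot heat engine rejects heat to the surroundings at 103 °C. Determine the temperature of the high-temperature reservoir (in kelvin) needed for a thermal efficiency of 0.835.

T_C = 103 °C → 103 + 273.15 = 376.15 K.
From η = 1 − T_C/T_H, solving for T_H gives T_H = T_C/(1 − η) = 376.15/(1 − 0.835) = 2280 K.

T_H ≈ 2280 K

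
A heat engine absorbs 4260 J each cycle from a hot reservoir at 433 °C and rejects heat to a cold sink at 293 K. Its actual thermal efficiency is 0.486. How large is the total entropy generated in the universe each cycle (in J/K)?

T_H = 433 °C → 433 + 273.15 = 706.15 K.
W = η·Q_H = 0.486 × 4260 = 2070 J, so Q_C = Q_H − W = 2190 J.
Reservoir entropy changes: ΔS_H = −Q_H/T_H = −4260/706.15 = -6.033 J/K and ΔS_C = +Q_C/T_C = 2190/293.00 = 7.473 J/K.
ΔS_univ = −Q_H/T_H + Q_C/T_C = 1.44 J/K (> 0, since η = 0.486 < η_Carnot = 0.585).

ΔS_univ ≈ 1.44 J/K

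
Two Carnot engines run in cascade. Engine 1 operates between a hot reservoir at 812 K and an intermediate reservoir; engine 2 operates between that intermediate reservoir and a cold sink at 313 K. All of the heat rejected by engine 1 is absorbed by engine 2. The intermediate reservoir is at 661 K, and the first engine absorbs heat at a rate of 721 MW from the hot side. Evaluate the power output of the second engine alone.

Ẇ₂ ≈ 309.0 MW

Heat entering the second stage: Q_m = Q_H·(T_m/T_H) = 721 × 661.00/812.00 = 586.9 MW.
Second-stage efficiency η₂ = 1 − T_C/T_m = 1 − 313.00/661.00 = 0.5265, so W₂ = η₂·Q_m = 309.0 MW.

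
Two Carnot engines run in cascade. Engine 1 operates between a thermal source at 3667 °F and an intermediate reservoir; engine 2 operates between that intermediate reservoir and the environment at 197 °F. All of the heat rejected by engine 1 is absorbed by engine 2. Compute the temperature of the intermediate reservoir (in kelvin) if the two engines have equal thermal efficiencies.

T_H = 3667 °F → (3667 − 32) × 5/9 = 2019.44 °C = 2292.59 K.
T_C = 197 °F → (197 − 32) × 5/9 = 91.67 °C = 364.82 K.
Equal efficiencies require 1 − T_m/T_H = 1 − T_C/T_m, i.e. T_m/T_H = T_C/T_m, so T_m = √(T_H·T_C) = √(2292.59 × 364.82) = 914.5 K.

T_m ≈ 914.5 K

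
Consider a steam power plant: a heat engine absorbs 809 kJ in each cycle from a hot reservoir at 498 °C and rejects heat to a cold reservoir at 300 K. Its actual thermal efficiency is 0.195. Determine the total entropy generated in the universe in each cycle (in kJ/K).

T_H = 498 °C → 498 + 273.15 = 771.15 K.
W = η·Q_H = 0.195 × 809 = 157.8 kJ, so Q_C = Q_H − W = 651.2 kJ.
Reservoir entropy changes: ΔS_H = −Q_H/T_H = −809/771.15 = -1.049 kJ/K and ΔS_C = +Q_C/T_C = 651.2/300.00 = 2.171 kJ/K.
ΔS_univ = −Q_H/T_H + Q_C/T_C = 1.12 kJ/K (> 0, since η = 0.195 < η_Carnot = 0.611).

ΔS_univ ≈ 1.12 kJ/K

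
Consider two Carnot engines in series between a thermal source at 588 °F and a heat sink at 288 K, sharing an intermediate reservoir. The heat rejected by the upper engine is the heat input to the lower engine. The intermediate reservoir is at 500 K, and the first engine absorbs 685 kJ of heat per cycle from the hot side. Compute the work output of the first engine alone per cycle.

W₁ ≈ 96.6 kJ

T_H = 588 °F → (588 − 32) × 5/9 = 308.89 °C = 582.04 K.
First-stage efficiency η₁ = 1 − T_m/T_H = 1 − 500.00/582.04 = 0.1410.
W₁ = η₁·Q_H = 0.1410 × 685 = 96.6 kJ.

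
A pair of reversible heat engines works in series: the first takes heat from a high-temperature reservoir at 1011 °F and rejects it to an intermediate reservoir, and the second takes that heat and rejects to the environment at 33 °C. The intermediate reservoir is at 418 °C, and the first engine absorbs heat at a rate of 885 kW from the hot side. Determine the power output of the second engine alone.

Ẇ₂ ≈ 417 kW

T_H = 1011 °F → (1011 − 32) × 5/9 = 543.89 °C = 817.04 K.
T_C = 33 °C → 33 + 273.15 = 306.15 K.
T_m = 418 °C → 418 + 273.15 = 691.15 K.
Heat entering the second stage: Q_m = Q_H·(T_m/T_H) = 885 × 691.15/817.04 = 749 kW.
Second-stage efficiency η₂ = 1 − T_C/T_m = 1 − 306.15/691.15 = 0.5570, so W₂ = η₂·Q_m = 417 kW.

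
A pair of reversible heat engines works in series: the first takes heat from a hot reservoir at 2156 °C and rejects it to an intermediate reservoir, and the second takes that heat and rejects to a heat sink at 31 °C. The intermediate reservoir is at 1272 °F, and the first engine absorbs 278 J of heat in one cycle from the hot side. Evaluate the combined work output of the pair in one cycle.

W_total ≈ 243.2 J

T_H = 2156 °C → 2156 + 273.15 = 2429.15 K.
T_C = 31 °C → 31 + 273.15 = 304.15 K.
Two reversible stages in series are equivalent to a single Carnot engine between T_H and T_C, so η_total = 1 − T_C/T_H = 1 − 304.15/2429.15 = 0.8748.
W_total = η_total · Q_H = 0.8748 × 278 = 243.2 J.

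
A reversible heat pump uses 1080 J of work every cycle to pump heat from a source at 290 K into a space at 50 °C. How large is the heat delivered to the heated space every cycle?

Q_H ≈ 10530 J

T_H = 50 °C → 50 + 273.15 = 323.15 K.
The Carnot heat-pump COP is COP_HP = T_H/(T_H − T_C) = 323.15/33.15 = 9.7481.
Q_H = COP_HP · W = 9.7481 × 1080 = 10530 J.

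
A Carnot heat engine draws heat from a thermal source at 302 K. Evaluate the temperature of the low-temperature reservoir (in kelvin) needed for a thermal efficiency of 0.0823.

T_C ≈ 277 K

From η = 1 − T_C/T_H, T_C = T_H·(1 − η) = 302.00 × (1 − 0.0823) = 277 K.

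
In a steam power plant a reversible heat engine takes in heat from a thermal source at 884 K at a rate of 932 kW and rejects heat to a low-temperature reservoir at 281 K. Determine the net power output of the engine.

Ẇ ≈ 635.7 kW

For a reversible engine, η = 1 − T_C/T_H = 1 − 281.00/884.00 = 0.6821.
W = η·Q_H = 0.6821 × 932 = 635.7 kW.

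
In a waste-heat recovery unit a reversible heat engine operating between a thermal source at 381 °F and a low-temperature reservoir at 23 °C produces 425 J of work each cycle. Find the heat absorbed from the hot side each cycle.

Q_H ≈ 1160 J

T_H = 381 °F → (381 − 32) × 5/9 = 193.89 °C = 467.04 K.
T_C = 23 °C → 23 + 273.15 = 296.15 K.
For a reversible engine, η = 1 − T_C/T_H = 1 − 296.15/467.04 = 0.3659.
Q_H = W/η = 425/0.3659 = 1160 J.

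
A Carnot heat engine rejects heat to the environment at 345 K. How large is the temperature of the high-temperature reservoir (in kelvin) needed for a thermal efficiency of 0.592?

From η = 1 − T_C/T_H, solving for T_H gives T_H = T_C/(1 − η) = 345.00/(1 − 0.592) = 846 K.

T_H ≈ 846 K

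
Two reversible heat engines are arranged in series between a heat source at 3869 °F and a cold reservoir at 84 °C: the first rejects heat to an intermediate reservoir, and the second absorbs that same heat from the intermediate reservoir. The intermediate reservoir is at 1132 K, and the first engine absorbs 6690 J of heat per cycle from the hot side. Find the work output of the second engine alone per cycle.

T_H = 3869 °F → (3869 − 32) × 5/9 = 2131.67 °C = 2404.82 K.
T_C = 84 °C → 84 + 273.15 = 357.15 K.
Heat entering the second stage: Q_m = Q_H·(T_m/T_H) = 6690 × 1132.00/2404.82 = 3150 J.
Second-stage efficiency η₂ = 1 − T_C/T_m = 1 − 357.15/1132.00 = 0.6845, so W₂ = η₂·Q_m = 2160 J.

W₂ ≈ 2160 J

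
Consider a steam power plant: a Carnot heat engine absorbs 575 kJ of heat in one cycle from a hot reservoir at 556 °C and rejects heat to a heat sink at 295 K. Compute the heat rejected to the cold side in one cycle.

T_H = 556 °C → 556 + 273.15 = 829.15 K.
The Carnot efficiency is η = 1 − T_C/T_H = 1 − 295.00/829.15 = 0.6442.
For a reversible cycle Q_C/Q_H = T_C/T_H, so Q_C = 575 × 295.00/829.15 = 204.6 kJ.

Q_C ≈ 204.6 kJ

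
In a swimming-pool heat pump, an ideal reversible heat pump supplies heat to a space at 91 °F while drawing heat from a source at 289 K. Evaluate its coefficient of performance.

T_H = 91 °F → (91 − 32) × 5/9 = 32.78 °C = 305.93 K.
COP_HP = T_H/(T_H − T_C) = 305.93/(305.93 − 289.00) = 18.07.

COP_HP ≈ 18.07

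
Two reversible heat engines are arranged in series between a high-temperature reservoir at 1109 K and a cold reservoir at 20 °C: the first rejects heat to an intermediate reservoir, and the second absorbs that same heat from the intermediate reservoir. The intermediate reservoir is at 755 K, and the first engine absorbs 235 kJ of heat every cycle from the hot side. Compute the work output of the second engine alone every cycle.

T_C = 20 °C → 20 + 273.15 = 293.15 K.
Heat entering the second stage: Q_m = Q_H·(T_m/T_H) = 235 × 755.00/1109.00 = 160 kJ.
Second-stage efficiency η₂ = 1 − T_C/T_m = 1 − 293.15/755.00 = 0.6117, so W₂ = η₂·Q_m = 97.9 kJ.

W₂ ≈ 97.9 kJ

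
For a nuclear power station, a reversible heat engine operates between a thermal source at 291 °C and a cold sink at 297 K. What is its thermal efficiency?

T_H = 291 °C → 291 + 273.15 = 564.15 K.
Since the cycle is reversible, η = 1 − T_C/T_H = 1 − 297.00/564.15 = 0.4735.

η ≈ 0.4735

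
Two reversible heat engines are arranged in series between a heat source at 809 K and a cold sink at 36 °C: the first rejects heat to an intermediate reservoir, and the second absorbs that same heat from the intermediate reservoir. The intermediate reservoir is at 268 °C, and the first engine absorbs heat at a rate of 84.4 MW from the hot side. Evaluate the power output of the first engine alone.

Ẇ₁ ≈ 27.9 MW

T_C = 36 °C → 36 + 273.15 = 309.15 K.
T_m = 268 °C → 268 + 273.15 = 541.15 K.
First-stage efficiency η₁ = 1 − T_m/T_H = 1 − 541.15/809.00 = 0.3311.
W₁ = η₁·Q_H = 0.3311 × 84.4 = 27.9 MW.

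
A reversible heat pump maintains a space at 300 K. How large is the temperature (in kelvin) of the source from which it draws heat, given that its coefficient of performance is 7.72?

T_C ≈ 261 K

COP_HP = T_H/(T_H − T_C) ⇒ T_C = T_H·(COP_HP − 1)/COP_HP = 300.00 × (7.72 − 1)/7.72 = 261 K.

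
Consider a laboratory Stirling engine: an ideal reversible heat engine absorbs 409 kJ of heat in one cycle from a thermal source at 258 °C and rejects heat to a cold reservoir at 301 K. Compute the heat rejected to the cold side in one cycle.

T_H = 258 °C → 258 + 273.15 = 531.15 K.
Carnot efficiency: η = 1 − T_C/T_H = 1 − 301.00/531.15 = 0.4333.
For a reversible cycle Q_C/Q_H = T_C/T_H, so Q_C = 409 × 301.00/531.15 = 231.8 kJ.

Q_C ≈ 231.8 kJ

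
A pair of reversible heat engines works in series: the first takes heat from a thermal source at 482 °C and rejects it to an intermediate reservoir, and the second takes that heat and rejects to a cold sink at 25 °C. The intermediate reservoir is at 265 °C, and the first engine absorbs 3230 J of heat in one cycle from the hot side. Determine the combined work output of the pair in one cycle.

W_total ≈ 1955 J

T_H = 482 °C → 482 + 273.15 = 755.15 K.
T_C = 25 °C → 25 + 273.15 = 298.15 K.
Two reversible stages in series are equivalent to a single Carnot engine between T_H and T_C, so η_total = 1 − T_C/T_H = 1 − 298.15/755.15 = 0.6052.
W_total = η_total · Q_H = 0.6052 × 3230 = 1955 J.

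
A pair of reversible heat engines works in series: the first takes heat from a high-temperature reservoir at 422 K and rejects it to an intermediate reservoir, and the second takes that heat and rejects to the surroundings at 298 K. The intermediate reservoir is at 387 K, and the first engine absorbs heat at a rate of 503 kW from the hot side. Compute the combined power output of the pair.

Two reversible stages in series are equivalent to a single Carnot engine between T_H and T_C, so η_total = 1 − T_C/T_H = 1 − 298.00/422.00 = 0.2938.
W_total = η_total · Q_H = 0.2938 × 503 = 148 kW.

Ẇ_total ≈ 148 kW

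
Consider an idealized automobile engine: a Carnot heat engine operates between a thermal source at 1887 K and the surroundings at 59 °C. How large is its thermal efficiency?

T_C = 59 °C → 59 + 273.15 = 332.15 K.
Since the cycle is reversible, η = 1 − T_C/T_H = 1 − 332.15/1887.00 = 0.824.

η ≈ 0.824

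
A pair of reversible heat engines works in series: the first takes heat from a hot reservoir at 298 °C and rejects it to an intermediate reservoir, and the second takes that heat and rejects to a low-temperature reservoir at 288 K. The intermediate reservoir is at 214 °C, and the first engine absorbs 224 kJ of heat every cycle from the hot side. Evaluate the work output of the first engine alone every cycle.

W₁ ≈ 32.9 kJ

T_H = 298 °C → 298 + 273.15 = 571.15 K.
T_m = 214 °C → 214 + 273.15 = 487.15 K.
First-stage efficiency η₁ = 1 − T_m/T_H = 1 − 487.15/571.15 = 0.1471.
W₁ = η₁·Q_H = 0.1471 × 224 = 32.9 kJ.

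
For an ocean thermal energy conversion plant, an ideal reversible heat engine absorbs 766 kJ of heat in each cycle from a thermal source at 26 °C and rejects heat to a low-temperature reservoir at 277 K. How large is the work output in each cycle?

T_H = 26 °C → 26 + 273.15 = 299.15 K.
For a reversible engine, η = 1 − T_C/T_H = 1 − 277.00/299.15 = 0.0740.
W = η·Q_H = 0.0740 × 766 = 56.7 kJ.

W ≈ 56.7 kJ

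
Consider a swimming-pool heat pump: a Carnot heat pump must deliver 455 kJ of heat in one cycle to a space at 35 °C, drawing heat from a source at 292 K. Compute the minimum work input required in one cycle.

W_in ≈ 23.85 kJ

T_H = 35 °C → 35 + 273.15 = 308.15 K.
The Carnot heat-pump COP is COP_HP = T_H/(T_H − T_C) = 308.15/16.15 = 19.0805.
W = Q_H/COP_HP = 455/19.0805 = 23.85 kJ.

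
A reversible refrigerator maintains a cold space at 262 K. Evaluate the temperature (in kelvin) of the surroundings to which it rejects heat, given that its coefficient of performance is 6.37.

COP_R = T_C/(T_H − T_C) ⇒ T_H = T_C·(1 + 1/COP_R) = 262.00 × (1 + 1/6.37) = 303.1 K.

T_H ≈ 303.1 K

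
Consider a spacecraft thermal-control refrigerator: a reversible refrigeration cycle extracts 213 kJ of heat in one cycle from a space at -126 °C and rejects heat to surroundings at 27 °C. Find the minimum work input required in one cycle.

W_in ≈ 221 kJ

T_H = 27 °C → 27 + 273.15 = 300.15 K.
T_C = -126 °C → -126 + 273.15 = 147.15 K.
Carnot COP: COP_R = T_C/(T_H − T_C) = 147.15/153.00 = 0.9618.
W = Q_C/COP_R = 213/0.9618 = 221 kJ.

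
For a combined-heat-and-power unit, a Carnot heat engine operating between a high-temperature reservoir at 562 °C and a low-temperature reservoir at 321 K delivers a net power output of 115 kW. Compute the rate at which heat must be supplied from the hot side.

T_H = 562 °C → 562 + 273.15 = 835.15 K.
Since the cycle is reversible, η = 1 − T_C/T_H = 1 − 321.00/835.15 = 0.6156.
Q_H = W/η = 115/0.6156 = 187 kW.

Q̇_H ≈ 187 kW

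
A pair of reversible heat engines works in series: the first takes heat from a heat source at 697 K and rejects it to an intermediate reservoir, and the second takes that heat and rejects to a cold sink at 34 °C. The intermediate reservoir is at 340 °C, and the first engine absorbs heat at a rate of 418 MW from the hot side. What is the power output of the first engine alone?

T_C = 34 °C → 34 + 273.15 = 307.15 K.
T_m = 340 °C → 340 + 273.15 = 613.15 K.
First-stage efficiency η₁ = 1 − T_m/T_H = 1 − 613.15/697.00 = 0.1203.
W₁ = η₁·Q_H = 0.1203 × 418 = 50.3 MW.

Ẇ₁ ≈ 50.3 MW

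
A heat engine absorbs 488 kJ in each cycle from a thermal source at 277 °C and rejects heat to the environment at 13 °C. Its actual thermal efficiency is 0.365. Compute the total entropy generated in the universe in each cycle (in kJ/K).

ΔS_univ ≈ 0.1959 kJ/K

T_H = 277 °C → 277 + 273.15 = 550.15 K.
T_C = 13 °C → 13 + 273.15 = 286.15 K.
W = η·Q_H = 0.365 × 488 = 178.1 kJ, so Q_C = Q_H − W = 309.9 kJ.
Reservoir entropy changes: ΔS_H = −Q_H/T_H = −488/550.15 = -0.8870 kJ/K and ΔS_C = +Q_C/T_C = 309.9/286.15 = 1.083 kJ/K.
ΔS_univ = −Q_H/T_H + Q_C/T_C = 0.1959 kJ/K (> 0, since η = 0.365 < η_Carnot = 0.480).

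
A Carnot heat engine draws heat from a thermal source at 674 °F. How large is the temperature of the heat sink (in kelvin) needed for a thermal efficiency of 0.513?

T_C ≈ 306.7 K

T_H = 674 °F → (674 − 32) × 5/9 = 356.67 °C = 629.82 K.
From η = 1 − T_C/T_H, T_C = T_H·(1 − η) = 629.82 × (1 − 0.513) = 306.7 K.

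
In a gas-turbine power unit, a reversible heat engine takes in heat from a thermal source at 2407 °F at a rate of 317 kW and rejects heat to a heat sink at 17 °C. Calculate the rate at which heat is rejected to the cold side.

T_H = 2407 °F → (2407 − 32) × 5/9 = 1319.44 °C = 1592.59 K.
T_C = 17 °C → 17 + 273.15 = 290.15 K.
Since the cycle is reversible, η = 1 − T_C/T_H = 1 − 290.15/1592.59 = 0.8178.
For a reversible cycle Q_C/Q_H = T_C/T_H, so Q_C = 317 × 290.15/1592.59 = 57.8 kW.

Q̇_C ≈ 57.8 kW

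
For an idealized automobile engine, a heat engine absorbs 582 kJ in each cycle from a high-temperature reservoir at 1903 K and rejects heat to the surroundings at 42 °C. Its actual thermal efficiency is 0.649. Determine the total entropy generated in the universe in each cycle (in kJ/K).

T_C = 42 °C → 42 + 273.15 = 315.15 K.
W = η·Q_H = 0.649 × 582 = 377.7 kJ, so Q_C = Q_H − W = 204.3 kJ.
Entropy balance on the reservoirs: −Q_H/T_H = -0.3058 kJ/K, +Q_C/T_C = 0.6482 kJ/K.
ΔS_univ = −Q_H/T_H + Q_C/T_C = 0.3424 kJ/K (> 0, since η = 0.649 < η_Carnot = 0.834).

ΔS_univ ≈ 0.3424 kJ/K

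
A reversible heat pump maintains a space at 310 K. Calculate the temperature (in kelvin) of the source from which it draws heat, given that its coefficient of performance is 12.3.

T_C ≈ 284.8 K

COP_HP = T_H/(T_H − T_C) ⇒ T_C = T_H·(COP_HP − 1)/COP_HP = 310.00 × (12.3 − 1)/12.3 = 284.8 K.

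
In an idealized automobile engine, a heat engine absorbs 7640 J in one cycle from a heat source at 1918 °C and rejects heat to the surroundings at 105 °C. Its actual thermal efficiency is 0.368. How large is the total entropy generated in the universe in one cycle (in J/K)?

T_H = 1918 °C → 1918 + 273.15 = 2191.15 K.
T_C = 105 °C → 105 + 273.15 = 378.15 K.
W = η·Q_H = 0.368 × 7640 = 2812 J, so Q_C = Q_H − W = 4828 J.
Entropy balance on the reservoirs: −Q_H/T_H = -3.487 J/K, +Q_C/T_C = 12.77 J/K.
ΔS_univ = −Q_H/T_H + Q_C/T_C = 9.28 J/K (> 0, since η = 0.368 < η_Carnot = 0.827).

ΔS_univ ≈ 9.28 J/K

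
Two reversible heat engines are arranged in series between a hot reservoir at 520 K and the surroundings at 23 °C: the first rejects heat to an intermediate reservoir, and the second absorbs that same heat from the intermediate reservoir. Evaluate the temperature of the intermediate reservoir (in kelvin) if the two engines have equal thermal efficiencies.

T_C = 23 °C → 23 + 273.15 = 296.15 K.
Equal efficiencies require 1 − T_m/T_H = 1 − T_C/T_m, i.e. T_m/T_H = T_C/T_m, so T_m = √(T_H·T_C) = √(520.00 × 296.15) = 392 K.

T_m ≈ 392 K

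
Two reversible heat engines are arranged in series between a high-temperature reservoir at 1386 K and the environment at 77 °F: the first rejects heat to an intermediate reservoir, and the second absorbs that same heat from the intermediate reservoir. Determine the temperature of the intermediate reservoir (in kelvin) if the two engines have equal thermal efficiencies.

T_m ≈ 642.8 K

T_C = 77 °F → (77 − 32) × 5/9 = 25.00 °C = 298.15 K.
Equal efficiencies require 1 − T_m/T_H = 1 − T_C/T_m, i.e. T_m/T_H = T_C/T_m, so T_m = √(T_H·T_C) = √(1386.00 × 298.15) = 642.8 K.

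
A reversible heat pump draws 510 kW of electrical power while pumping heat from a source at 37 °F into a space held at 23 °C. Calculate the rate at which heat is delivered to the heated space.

T_H = 23 °C → 23 + 273.15 = 296.15 K.
T_C = 37 °F → (37 − 32) × 5/9 = 2.78 °C = 275.93 K.
COP_HP = T_H/(T_H − T_C) = 296.15/20.22 = 14.6448.
Q_H = COP_HP · W = 14.6448 × 510 = 7470 kW.

Q̇_H ≈ 7470 kW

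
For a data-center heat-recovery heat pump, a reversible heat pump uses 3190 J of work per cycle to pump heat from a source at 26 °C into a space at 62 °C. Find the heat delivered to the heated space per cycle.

Q_H ≈ 29700 J

T_H = 62 °C → 62 + 273.15 = 335.15 K.
T_C = 26 °C → 26 + 273.15 = 299.15 K.
COP_HP = T_H/(T_H − T_C) = 335.15/36.00 = 9.3097.
Q_H = COP_HP · W = 9.3097 × 3190 = 29700 J.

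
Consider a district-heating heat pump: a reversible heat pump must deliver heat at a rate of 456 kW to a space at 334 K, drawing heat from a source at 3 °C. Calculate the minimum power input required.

Ẇ_in ≈ 79.0 kW

T_C = 3 °C → 3 + 273.15 = 276.15 K.
Reversible heating COP: COP_HP = T_H/(T_H − T_C) = 334.00/57.85 = 5.7736.
W = Q_H/COP_HP = 456/5.7736 = 79.0 kW.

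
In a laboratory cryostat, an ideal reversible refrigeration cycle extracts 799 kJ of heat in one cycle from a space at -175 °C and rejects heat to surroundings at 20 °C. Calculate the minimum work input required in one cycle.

W_in ≈ 1587 kJ

T_H = 20 °C → 20 + 273.15 = 293.15 K.
T_C = -175 °C → -175 + 273.15 = 98.15 K.
COP_R = T_C/(T_H − T_C) = 98.15/195.00 = 0.5033.
W = Q_C/COP_R = 799/0.5033 = 1587 kJ.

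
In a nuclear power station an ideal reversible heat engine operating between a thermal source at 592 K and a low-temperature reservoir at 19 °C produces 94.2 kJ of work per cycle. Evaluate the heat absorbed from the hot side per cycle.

T_C = 19 °C → 19 + 273.15 = 292.15 K.
The Carnot efficiency is η = 1 − T_C/T_H = 1 − 292.15/592.00 = 0.5065.
Q_H = W/η = 94.2/0.5065 = 186.0 kJ.

Q_H ≈ 186.0 kJ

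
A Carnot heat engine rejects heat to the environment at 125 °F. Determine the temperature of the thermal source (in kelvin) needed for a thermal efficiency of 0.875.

T_H ≈ 2600 K

T_C = 125 °F → (125 − 32) × 5/9 = 51.67 °C = 324.82 K.
From η = 1 − T_C/T_H, solving for T_H gives T_H = T_C/(1 − η) = 324.82/(1 − 0.875) = 2600 K.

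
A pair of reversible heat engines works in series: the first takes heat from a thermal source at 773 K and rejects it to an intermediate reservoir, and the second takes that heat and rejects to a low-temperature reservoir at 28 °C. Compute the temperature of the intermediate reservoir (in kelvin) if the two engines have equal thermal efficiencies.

T_m ≈ 482 K

T_C = 28 °C → 28 + 273.15 = 301.15 K.
Equal efficiencies require 1 − T_m/T_H = 1 − T_C/T_m, i.e. T_m/T_H = T_C/T_m, so T_m = √(T_H·T_C) = √(773.00 × 301.15) = 482 K.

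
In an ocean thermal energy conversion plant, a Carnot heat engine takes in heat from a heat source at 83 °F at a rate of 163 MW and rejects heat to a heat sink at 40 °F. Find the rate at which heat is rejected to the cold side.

Q̇_C ≈ 150.1 MW

T_H = 83 °F → (83 − 32) × 5/9 = 28.33 °C = 301.48 K.
T_C = 40 °F → (40 − 32) × 5/9 = 4.44 °C = 277.59 K.
Since the cycle is reversible, η = 1 − T_C/T_H = 1 − 277.59/301.48 = 0.0792.
For a reversible cycle Q_C/Q_H = T_C/T_H, so Q_C = 163 × 277.59/301.48 = 150.1 MW.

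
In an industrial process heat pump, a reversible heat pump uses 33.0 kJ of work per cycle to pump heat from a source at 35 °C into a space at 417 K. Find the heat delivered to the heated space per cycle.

Q_H ≈ 126.4 kJ

T_C = 35 °C → 35 + 273.15 = 308.15 K.
Reversible heating COP: COP_HP = T_H/(T_H − T_C) = 417.00/108.85 = 3.8310.
Q_H = COP_HP · W = 3.8310 × 33.0 = 126.4 kJ.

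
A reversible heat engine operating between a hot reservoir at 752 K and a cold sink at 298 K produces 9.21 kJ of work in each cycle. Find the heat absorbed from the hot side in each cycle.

Q_H ≈ 15.26 kJ

For a reversible engine, η = 1 − T_C/T_H = 1 − 298.00/752.00 = 0.6037.
Q_H = W/η = 9.21/0.6037 = 15.26 kJ.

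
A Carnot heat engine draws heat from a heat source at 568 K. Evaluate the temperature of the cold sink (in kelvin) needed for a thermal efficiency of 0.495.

From η = 1 − T_C/T_H, T_C = T_H·(1 − η) = 568.00 × (1 − 0.495) = 287 K.

T_C ≈ 287 K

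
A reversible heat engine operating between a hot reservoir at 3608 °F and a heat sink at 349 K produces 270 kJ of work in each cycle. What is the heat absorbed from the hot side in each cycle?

T_H = 3608 °F → (3608 − 32) × 5/9 = 1986.67 °C = 2259.82 K.
η_rev = 1 − T_C/T_H = 1 − 349.00/2259.82 = 0.8456.
Q_H = W/η = 270/0.8456 = 319.3 kJ.

Q_H ≈ 319.3 kJ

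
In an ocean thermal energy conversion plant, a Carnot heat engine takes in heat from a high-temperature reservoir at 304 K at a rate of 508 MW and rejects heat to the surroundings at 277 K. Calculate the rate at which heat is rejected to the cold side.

Q̇_C ≈ 463 MW

η_rev = 1 − T_C/T_H = 1 − 277.00/304.00 = 0.0888.
For a reversible cycle Q_C/Q_H = T_C/T_H, so Q_C = 508 × 277.00/304.00 = 463 MW.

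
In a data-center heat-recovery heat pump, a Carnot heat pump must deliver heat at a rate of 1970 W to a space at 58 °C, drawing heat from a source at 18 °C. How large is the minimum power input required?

Ẇ_in ≈ 238.0 W

T_H = 58 °C → 58 + 273.15 = 331.15 K.
T_C = 18 °C → 18 + 273.15 = 291.15 K.
COP_HP = T_H/(T_H − T_C) = 331.15/40.00 = 8.2787.
W = Q_H/COP_HP = 1970/8.2787 = 238.0 W.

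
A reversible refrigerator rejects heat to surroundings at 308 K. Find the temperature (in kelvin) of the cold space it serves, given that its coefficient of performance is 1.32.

COP_R = T_C/(T_H − T_C) ⇒ T_C = T_H·COP_R/(1 + COP_R) = 308.00 × 1.32/(1 + 1.32) = 175 K.

T_C ≈ 175 K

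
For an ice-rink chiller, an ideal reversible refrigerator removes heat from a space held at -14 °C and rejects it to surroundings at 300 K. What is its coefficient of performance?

T_C = -14 °C → -14 + 273.15 = 259.15 K.
COP_R = T_C/(T_H − T_C) = 259.15/(300.00 − 259.15) = 6.34.

COP_R ≈ 6.34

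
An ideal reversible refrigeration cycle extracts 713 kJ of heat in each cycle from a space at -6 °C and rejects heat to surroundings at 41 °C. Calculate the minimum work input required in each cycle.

W_in ≈ 125 kJ

T_H = 41 °C → 41 + 273.15 = 314.15 K.
T_C = -6 °C → -6 + 273.15 = 267.15 K.
For a reversible refrigerator, COP_R = T_C/(T_H − T_C) = 267.15/47.00 = 5.6840.
W = Q_C/COP_R = 713/5.6840 = 125 kJ.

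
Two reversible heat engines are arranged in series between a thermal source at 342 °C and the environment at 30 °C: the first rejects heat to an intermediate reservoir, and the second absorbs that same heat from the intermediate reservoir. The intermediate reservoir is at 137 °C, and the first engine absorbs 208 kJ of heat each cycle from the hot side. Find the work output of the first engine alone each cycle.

W₁ ≈ 69.3 kJ

T_H = 342 °C → 342 + 273.15 = 615.15 K.
T_C = 30 °C → 30 + 273.15 = 303.15 K.
T_m = 137 °C → 137 + 273.15 = 410.15 K.
First-stage efficiency η₁ = 1 − T_m/T_H = 1 − 410.15/615.15 = 0.3333.
W₁ = η₁·Q_H = 0.3333 × 208 = 69.3 kJ.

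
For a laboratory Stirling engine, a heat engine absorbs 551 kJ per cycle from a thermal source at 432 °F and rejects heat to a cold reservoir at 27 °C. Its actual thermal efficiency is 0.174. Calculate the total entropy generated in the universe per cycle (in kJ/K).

ΔS_univ ≈ 0.4040 kJ/K

T_H = 432 °F → (432 − 32) × 5/9 = 222.22 °C = 495.37 K.
T_C = 27 °C → 27 + 273.15 = 300.15 K.
W = η·Q_H = 0.174 × 551 = 95.87 kJ, so Q_C = Q_H − W = 455.1 kJ.
The hot reservoir loses entropy Q_H/T_H = 551/495.37 = 1.112 kJ/K; the cold reservoir gains Q_C/T_C = 455.1/300.15 = 1.516 kJ/K.
ΔS_univ = −Q_H/T_H + Q_C/T_C = 0.4040 kJ/K (> 0, since η = 0.174 < η_Carnot = 0.394).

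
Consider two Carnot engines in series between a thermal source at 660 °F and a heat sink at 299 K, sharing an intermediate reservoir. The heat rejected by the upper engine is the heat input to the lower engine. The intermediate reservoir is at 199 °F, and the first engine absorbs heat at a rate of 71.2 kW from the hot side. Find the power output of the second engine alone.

Ẇ₂ ≈ 7.661 kW

T_H = 660 °F → (660 − 32) × 5/9 = 348.89 °C = 622.04 K.
T_m = 199 °F → (199 − 32) × 5/9 = 92.78 °C = 365.93 K.
Heat entering the second stage: Q_m = Q_H·(T_m/T_H) = 71.2 × 365.93/622.04 = 41.88 kW.
Second-stage efficiency η₂ = 1 − T_C/T_m = 1 − 299.00/365.93 = 0.1829, so W₂ = η₂·Q_m = 7.661 kW.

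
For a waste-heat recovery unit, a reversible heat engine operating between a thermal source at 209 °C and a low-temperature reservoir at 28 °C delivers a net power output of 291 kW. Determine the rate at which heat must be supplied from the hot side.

T_H = 209 °C → 209 + 273.15 = 482.15 K.
T_C = 28 °C → 28 + 273.15 = 301.15 K.
The Carnot efficiency is η = 1 − T_C/T_H = 1 − 301.15/482.15 = 0.3754.
Q_H = W/η = 291/0.3754 = 775 kW.

Q̇_H ≈ 775 kW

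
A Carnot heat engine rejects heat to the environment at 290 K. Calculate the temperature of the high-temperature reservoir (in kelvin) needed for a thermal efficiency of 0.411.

T_H ≈ 492 K

From η = 1 − T_C/T_H, solving for T_H gives T_H = T_C/(1 − η) = 290.00/(1 − 0.411) = 492 K.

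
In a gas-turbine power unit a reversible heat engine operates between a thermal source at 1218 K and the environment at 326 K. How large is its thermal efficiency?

η ≈ 0.732

For a reversible engine, η = 1 − T_C/T_H = 1 − 326.00/1218.00 = 0.732.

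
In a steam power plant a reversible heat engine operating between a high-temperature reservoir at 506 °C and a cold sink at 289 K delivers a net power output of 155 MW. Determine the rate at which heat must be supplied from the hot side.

T_H = 506 °C → 506 + 273.15 = 779.15 K.
The Carnot efficiency is η = 1 − T_C/T_H = 1 − 289.00/779.15 = 0.6291.
Q_H = W/η = 155/0.6291 = 246 MW.

Q̇_H ≈ 246 MW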